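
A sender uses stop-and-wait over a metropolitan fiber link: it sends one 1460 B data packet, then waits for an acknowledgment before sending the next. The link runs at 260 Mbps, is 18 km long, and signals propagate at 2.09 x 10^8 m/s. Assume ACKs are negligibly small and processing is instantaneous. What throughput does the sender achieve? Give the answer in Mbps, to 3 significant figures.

53.8 Mbps

t_tx = L/R = 11680/260000000 = 4.49231e-05 s.
t_prop = 18000/209000000 = 8.61244e-05 s; RTT = 0.000172249 s.
Cycle = t_tx + RTT = 0.000217172 s.
Throughput = L / cycle = 11680 / 0.000217172 = 53.8 Mbps.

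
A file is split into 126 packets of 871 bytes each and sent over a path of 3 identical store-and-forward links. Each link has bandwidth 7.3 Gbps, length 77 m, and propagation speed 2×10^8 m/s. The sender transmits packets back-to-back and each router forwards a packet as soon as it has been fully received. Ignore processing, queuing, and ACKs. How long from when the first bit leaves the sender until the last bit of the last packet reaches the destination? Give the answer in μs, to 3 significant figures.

123 μs

Per-hop transmission t_tx = L/R = 6968/7300000000 = 0.954521 μs.
Per-hop propagation t_prop = 77/200000000 = 0.385 μs.
Pipeline fill: first packet needs 3·t_tx to clear all hops; remaining 125 packets each add one t_tx.
Total = (3+126-1)·t_tx + 3·t_prop = 128·0.954521 + 3·0.385 = 123 μs.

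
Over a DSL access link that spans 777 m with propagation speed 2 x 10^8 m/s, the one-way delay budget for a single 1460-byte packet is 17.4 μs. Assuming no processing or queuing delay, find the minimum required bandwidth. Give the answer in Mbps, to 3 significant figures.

864 Mbps

L = 11680 bits.
Propagation delay = 777 / 200000000 = 3.885 μs.
Transmission budget = 17.4 − 3.885 = 13.515 μs.
R ≥ L / t_tx = 11680 bits / 1.3515e-05 s = 864 Mbps.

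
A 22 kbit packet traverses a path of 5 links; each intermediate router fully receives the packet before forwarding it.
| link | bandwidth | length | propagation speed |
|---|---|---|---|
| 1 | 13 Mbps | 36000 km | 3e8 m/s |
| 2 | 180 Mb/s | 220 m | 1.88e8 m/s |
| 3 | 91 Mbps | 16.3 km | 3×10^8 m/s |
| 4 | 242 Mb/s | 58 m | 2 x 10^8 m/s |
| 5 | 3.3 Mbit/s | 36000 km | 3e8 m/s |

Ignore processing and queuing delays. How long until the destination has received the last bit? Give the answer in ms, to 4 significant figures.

248.9 ms

L = 22000 bits.
Transmission delays (L/R per hop): 1.69231, 0.122222, 0.241758, 0.0909091, 6.66667 ms; sum = 8.81386 ms.
Propagation delays (d/s per hop): 120, 0.00117021, 0.0543333, 0.00029, 120 ms; sum = 240.056 ms.
End-to-end = 248.9 ms.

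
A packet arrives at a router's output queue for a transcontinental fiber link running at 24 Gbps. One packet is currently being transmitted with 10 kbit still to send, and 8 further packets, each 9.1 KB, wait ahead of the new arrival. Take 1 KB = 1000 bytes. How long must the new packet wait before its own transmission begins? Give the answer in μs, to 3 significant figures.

24.7 μs

Each queued packet: L/R = 72800/24000000000 = 3.03333 μs.
8 queued → 24.2667 μs.
Plus remaining 10000 bits of current packet: 0.416667 μs.
Queuing delay = 24.7 μs.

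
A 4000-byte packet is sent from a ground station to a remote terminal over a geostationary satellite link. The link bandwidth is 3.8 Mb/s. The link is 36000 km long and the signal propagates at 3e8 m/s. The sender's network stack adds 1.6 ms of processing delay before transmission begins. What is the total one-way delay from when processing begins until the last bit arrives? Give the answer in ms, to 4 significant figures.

L = 4000 × 8 = 32000 bits.
Transmission delay = L/R = 32000 / 3800000 = 8.42105 ms.
Propagation delay = d/s = 36000000 m / 300000000 m/s = 120 ms.
Plus processing delay 1.6 ms = 1.6 ms.
Total = 130.0 ms.

130.0 ms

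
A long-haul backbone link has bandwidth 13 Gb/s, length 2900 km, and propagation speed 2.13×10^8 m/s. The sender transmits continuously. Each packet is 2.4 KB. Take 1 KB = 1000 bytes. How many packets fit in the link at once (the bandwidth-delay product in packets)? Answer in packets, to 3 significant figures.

Propagation delay = 2900000 / 213000000 = 0.013615 s.
BDP = R × t_prop = 13000000000 × 0.013615 = 176995000 bits.
In packets of 19200 bits: 9220 packets.

9220 packets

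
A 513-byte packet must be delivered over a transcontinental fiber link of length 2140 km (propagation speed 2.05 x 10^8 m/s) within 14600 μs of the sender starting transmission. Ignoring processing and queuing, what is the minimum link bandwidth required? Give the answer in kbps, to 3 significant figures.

L = 4104 bits.
Propagation delay = 2140000 / 2.05e+08 = 10439 μs.
Transmission budget = 14600 − 10439 = 4160.98 μs.
R ≥ L / t_tx = 4104 bits / 0.00416098 s = 986 kbps.

986 kbps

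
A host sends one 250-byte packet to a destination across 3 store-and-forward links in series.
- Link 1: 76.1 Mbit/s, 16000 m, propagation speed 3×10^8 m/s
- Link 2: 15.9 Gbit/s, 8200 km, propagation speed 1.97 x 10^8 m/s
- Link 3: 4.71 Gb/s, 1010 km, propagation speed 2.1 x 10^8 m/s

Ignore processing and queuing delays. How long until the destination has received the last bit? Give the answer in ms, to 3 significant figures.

L = 250 × 8 = 2000 bits.
Transmission delays (L/R per hop): 0.0262812, 0.000125786, 0.000424628 ms; sum = 0.0268316 ms.
Propagation delays (d/s per hop): 0.0533333, 41.6244, 4.80952 ms; sum = 46.4872 ms.
End-to-end = 46.5 ms.

46.5 ms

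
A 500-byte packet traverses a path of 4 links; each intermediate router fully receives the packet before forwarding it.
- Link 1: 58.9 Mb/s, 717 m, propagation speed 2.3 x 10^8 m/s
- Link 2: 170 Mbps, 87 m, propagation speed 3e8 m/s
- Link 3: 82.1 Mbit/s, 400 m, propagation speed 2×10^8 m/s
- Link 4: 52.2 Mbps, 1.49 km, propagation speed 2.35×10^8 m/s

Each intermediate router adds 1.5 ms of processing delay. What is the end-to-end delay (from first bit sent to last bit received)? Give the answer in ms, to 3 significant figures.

L = 500 × 8 = 4000 bits.
Transmission delays (L/R per hop): 0.0679117, 0.0235294, 0.0487211, 0.0766284 ms; sum = 0.216791 ms.
Propagation delays (d/s per hop): 0.00311739, 0.00029, 0.002, 0.00634043 ms; sum = 0.0117478 ms.
Processing at 3 router(s): 3 × 1.5 ms = 4.5 ms.
End-to-end = 4.73 ms.

4.73 ms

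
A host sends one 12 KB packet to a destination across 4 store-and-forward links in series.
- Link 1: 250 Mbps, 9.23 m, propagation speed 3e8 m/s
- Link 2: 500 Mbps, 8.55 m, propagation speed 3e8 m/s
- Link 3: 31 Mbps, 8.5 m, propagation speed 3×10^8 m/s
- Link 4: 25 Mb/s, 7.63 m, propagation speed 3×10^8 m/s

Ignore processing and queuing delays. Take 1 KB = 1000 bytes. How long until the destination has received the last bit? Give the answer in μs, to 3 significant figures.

L = 96000 bits.
Transmission delays (L/R per hop): 384, 192, 3096.77, 3840 μs; sum = 7512.77 μs.
Propagation delays (d/s per hop): 0.0307667, 0.0285, 0.0283333, 0.0254333 μs; sum = 0.113033 μs.
End-to-end = 7510 μs.

7510 μs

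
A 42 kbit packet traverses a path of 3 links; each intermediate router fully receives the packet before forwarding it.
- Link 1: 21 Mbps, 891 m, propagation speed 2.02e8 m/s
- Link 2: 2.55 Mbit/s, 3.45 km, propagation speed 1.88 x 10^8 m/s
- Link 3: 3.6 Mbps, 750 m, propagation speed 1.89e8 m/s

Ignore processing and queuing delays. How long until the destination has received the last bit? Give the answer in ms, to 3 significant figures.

L = 42000 bits.
Transmission delays (L/R per hop): 2, 16.4706, 11.6667 ms; sum = 30.1373 ms.
Propagation delays (d/s per hop): 0.00441089, 0.0183511, 0.00396825 ms; sum = 0.0267302 ms.
End-to-end = 30.2 ms.

30.2 ms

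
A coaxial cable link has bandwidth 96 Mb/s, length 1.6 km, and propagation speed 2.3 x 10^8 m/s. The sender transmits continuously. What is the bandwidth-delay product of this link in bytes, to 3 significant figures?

83.5 bytes

Propagation delay = 1600 / 2.3e+08 = 6.95652e-06 s.
BDP = R × t_prop = 96000000 × 6.95652e-06 = 667.826 bits.
In bytes: 667.826/8 = 83.5 bytes.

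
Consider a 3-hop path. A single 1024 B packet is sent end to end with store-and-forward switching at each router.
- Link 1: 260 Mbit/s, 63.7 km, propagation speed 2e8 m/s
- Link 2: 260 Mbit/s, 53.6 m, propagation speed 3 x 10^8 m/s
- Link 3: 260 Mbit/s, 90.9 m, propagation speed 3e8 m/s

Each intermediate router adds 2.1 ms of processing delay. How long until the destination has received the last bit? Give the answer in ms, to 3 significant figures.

L = 1024 × 8 = 8192 bits.
Transmission delay per hop = L/R = 8192/260000000 = 0.0315077 ms; 3 hops → 0.0945231 ms.
Propagation delays (d/s per hop): 0.3185, 0.000178667, 0.000303 ms; sum = 0.318982 ms.
Processing at 2 router(s): 2 × 2.1 ms = 4.2 ms.
End-to-end = 4.61 ms.

4.61 ms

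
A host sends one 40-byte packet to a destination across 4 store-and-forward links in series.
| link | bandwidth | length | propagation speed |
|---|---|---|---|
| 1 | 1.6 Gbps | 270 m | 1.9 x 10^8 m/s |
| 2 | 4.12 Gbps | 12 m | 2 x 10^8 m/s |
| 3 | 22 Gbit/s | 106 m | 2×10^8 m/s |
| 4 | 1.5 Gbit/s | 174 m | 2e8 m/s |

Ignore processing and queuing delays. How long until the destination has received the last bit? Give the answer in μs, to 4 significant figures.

L = 40 × 8 = 320 bits.
Transmission delays (L/R per hop): 0.2, 0.0776699, 0.0145455, 0.213333 μs; sum = 0.505549 μs.
Propagation delays (d/s per hop): 1.42105, 0.06, 0.53, 0.87 μs; sum = 2.88105 μs.
End-to-end = 3.387 μs.

3.387 μs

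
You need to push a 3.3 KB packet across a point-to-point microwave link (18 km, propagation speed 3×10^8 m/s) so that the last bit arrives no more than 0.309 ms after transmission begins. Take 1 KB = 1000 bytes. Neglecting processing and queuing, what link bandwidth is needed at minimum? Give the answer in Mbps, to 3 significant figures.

106 Mbps

L = 26400 bits.
Propagation delay = 18000 / 300000000 = 0.06 ms.
Transmission budget = 0.309 − 0.06 = 0.249 ms.
R ≥ L / t_tx = 26400 bits / 0.000249 s = 106 Mbps.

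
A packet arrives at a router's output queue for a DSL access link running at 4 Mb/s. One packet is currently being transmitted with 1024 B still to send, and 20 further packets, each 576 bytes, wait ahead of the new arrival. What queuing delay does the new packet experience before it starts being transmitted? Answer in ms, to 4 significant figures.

25.09 ms

Each queued packet: L/R = 4608/4000000 = 1.152 ms.
20 queued → 23.04 ms.
Plus remaining 8192 bits of current packet: 2.048 ms.
Queuing delay = 25.09 ms.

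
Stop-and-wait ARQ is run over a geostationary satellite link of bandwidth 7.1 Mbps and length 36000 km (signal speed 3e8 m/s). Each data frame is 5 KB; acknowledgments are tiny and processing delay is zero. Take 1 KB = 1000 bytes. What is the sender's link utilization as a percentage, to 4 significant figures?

t_tx = L/R = 40000/7100000 = 0.0056338 s.
t_prop = 36000000/300000000 = 0.12 s; RTT = 0.24 s.
Cycle = t_tx + RTT = 0.245634 s.
Utilization = t_tx / cycle = 0.0056338/0.245634 = 2.294 %.

2.294 %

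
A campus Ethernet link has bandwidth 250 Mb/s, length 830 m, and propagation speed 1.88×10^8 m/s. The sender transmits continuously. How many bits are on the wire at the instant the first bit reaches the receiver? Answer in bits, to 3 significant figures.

1100 bits

Propagation delay = 830 / 188000000 = 4.41489e-06 s.
BDP = R × t_prop = 250000000 × 4.41489e-06 = 1103.72 bits.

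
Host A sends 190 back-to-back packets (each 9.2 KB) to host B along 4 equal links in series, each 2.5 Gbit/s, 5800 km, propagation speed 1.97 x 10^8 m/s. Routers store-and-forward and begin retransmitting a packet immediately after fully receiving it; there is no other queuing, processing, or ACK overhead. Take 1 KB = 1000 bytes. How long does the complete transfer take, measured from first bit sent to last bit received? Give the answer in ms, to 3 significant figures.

Per-hop transmission t_tx = L/R = 73600/2500000000 = 0.02944 ms.
Per-hop propagation t_prop = 5800000/197000000 = 29.4416 ms.
Pipeline fill: first packet needs 4·t_tx to clear all hops; remaining 189 packets each add one t_tx.
Total = (4+190-1)·t_tx + 4·t_prop = 193·0.02944 + 4·29.4416 = 123 ms.

123 ms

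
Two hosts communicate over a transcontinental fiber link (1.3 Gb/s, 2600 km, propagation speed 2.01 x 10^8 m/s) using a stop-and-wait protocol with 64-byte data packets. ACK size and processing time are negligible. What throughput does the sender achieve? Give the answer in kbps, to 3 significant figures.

t_tx = L/R = 512/1300000000 = 3.93846e-07 s.
t_prop = 2600000/2.01e+08 = 0.0129353 s; RTT = 0.0258706 s.
Cycle = t_tx + RTT = 0.025871 s.
Throughput = L / cycle = 512 / 0.025871 = 19.8 kbps.

19.8 kbps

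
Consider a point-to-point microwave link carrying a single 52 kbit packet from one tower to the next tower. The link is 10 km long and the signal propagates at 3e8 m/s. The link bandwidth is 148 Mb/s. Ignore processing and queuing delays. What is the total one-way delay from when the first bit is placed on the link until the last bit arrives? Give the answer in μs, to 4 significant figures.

L = 52000 bits.
Transmission delay = L/R = 52000 / 148000000 = 351.351 μs.
Propagation delay = d/s = 10000 m / 300000000 m/s = 33.3333 μs.
Total = 384.7 μs.

384.7 μs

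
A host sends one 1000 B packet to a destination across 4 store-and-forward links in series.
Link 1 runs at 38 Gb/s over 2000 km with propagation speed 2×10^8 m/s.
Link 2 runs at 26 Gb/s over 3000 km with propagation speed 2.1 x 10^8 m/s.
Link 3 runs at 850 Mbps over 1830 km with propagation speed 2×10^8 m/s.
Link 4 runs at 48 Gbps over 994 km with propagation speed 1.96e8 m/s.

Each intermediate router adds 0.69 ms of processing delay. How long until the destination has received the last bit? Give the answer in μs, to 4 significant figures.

L = 1000 × 8 = 8000 bits.
Transmission delays (L/R per hop): 0.210526, 0.307692, 9.41176, 0.166667 μs; sum = 10.0966 μs.
Propagation delays (d/s per hop): 10000, 14285.7, 9150, 5071.43 μs; sum = 38507.1 μs.
Processing at 3 router(s): 3 × 0.69 ms = 2070 μs.
End-to-end = 40590 μs.

40590 μs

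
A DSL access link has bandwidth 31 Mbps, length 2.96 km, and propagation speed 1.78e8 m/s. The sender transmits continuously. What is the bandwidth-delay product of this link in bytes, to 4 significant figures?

64.44 bytes

Propagation delay = 2960 / 178000000 = 1.66292e-05 s.
BDP = R × t_prop = 31000000 × 1.66292e-05 = 515.506 bits.
In bytes: 515.506/8 = 64.44 bytes.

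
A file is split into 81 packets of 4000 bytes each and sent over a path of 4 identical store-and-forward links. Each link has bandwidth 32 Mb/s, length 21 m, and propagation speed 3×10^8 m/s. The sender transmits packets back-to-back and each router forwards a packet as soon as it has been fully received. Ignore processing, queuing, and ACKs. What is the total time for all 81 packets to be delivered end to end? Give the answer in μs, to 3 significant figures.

Per-hop transmission t_tx = L/R = 32000/32000000 = 1000 μs.
Per-hop propagation t_prop = 21/300000000 = 0.07 μs.
Pipeline fill: first packet needs 4·t_tx to clear all hops; remaining 80 packets each add one t_tx.
Total = (4+81-1)·t_tx + 4·t_prop = 84·1000 + 4·0.07 = 84000 μs.

84000 μs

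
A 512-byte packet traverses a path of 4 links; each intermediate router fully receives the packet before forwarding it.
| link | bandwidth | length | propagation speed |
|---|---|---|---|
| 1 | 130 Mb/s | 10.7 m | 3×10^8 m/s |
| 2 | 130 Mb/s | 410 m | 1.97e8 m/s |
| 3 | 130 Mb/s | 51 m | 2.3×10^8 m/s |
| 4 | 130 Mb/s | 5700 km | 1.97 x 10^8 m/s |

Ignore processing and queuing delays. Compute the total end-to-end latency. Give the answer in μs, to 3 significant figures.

29100 μs

L = 512 × 8 = 4096 bits.
Transmission delay per hop = L/R = 4096/130000000 = 31.5077 μs; 4 hops → 126.031 μs.
Propagation delays (d/s per hop): 0.0356667, 2.08122, 0.221739, 28934 μs; sum = 28936.3 μs.
End-to-end = 29100 μs.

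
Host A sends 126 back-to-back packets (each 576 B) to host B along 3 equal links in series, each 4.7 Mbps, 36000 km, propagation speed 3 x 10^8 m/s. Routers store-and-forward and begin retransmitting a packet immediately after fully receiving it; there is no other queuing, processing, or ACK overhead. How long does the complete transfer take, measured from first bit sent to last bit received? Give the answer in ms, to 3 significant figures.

Per-hop transmission t_tx = L/R = 4608/4700000 = 0.980426 ms.
Per-hop propagation t_prop = 36000000/300000000 = 120 ms.
Pipeline fill: first packet needs 3·t_tx to clear all hops; remaining 125 packets each add one t_tx.
Total = (3+126-1)·t_tx + 3·t_prop = 128·0.980426 + 3·120 = 485 ms.

485 ms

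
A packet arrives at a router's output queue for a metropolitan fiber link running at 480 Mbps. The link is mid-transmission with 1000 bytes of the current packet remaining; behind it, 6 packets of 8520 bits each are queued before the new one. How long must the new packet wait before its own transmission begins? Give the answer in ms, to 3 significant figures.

Each queued packet: L/R = 8520/480000000 = 0.01775 ms.
6 queued → 0.1065 ms.
Plus remaining 8000 bits of current packet: 0.0166667 ms.
Queuing delay = 0.123 ms.

0.123 ms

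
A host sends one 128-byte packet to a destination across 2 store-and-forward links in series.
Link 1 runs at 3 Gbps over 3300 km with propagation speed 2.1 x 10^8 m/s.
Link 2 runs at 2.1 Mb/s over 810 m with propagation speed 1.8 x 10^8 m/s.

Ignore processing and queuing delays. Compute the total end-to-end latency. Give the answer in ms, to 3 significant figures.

L = 128 × 8 = 1024 bits.
Transmission delays (L/R per hop): 0.000341333, 0.487619 ms; sum = 0.48796 ms.
Propagation delays (d/s per hop): 15.7143, 0.0045 ms; sum = 15.7188 ms.
End-to-end = 16.2 ms.

16.2 ms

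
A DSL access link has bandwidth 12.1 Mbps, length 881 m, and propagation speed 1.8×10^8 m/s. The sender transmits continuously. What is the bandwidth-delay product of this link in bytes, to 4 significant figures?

7.403 bytes

Propagation delay = 881 / 180000000 = 4.89444e-06 s.
BDP = R × t_prop = 12100000 × 4.89444e-06 = 59.2228 bits.
In bytes: 59.2228/8 = 7.403 bytes.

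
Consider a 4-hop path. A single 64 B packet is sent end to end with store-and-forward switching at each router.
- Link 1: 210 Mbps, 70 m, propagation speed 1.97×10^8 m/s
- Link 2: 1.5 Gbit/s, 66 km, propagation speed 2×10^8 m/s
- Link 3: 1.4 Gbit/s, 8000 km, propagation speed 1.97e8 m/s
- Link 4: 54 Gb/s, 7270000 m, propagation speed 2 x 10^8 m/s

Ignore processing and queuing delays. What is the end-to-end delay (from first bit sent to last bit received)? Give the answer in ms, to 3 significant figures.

77.3 ms

L = 64 × 8 = 512 bits.
Transmission delays (L/R per hop): 0.0024381, 0.000341333, 0.000365714, 9.48148e-06 ms; sum = 0.00315462 ms.
Propagation delays (d/s per hop): 0.00035533, 0.33, 40.6091, 36.35 ms; sum = 77.2895 ms.
End-to-end = 77.3 ms.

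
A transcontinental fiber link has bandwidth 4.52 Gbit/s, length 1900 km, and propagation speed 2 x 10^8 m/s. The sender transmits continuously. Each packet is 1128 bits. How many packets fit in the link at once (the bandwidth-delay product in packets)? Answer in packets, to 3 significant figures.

38100 packets

Propagation delay = 1900000 / 200000000 = 0.0095 s.
BDP = R × t_prop = 4520000000 × 0.0095 = 42940000 bits.
In packets of 1128 bits: 38100 packets.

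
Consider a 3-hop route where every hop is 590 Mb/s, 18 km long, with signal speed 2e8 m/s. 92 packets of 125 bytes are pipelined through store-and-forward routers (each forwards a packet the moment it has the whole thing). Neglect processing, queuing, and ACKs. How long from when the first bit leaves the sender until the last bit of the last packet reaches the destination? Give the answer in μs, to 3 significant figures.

Per-hop transmission t_tx = L/R = 1000/590000000 = 1.69492 μs.
Per-hop propagation t_prop = 18000/200000000 = 90 μs.
Pipeline fill: first packet needs 3·t_tx to clear all hops; remaining 91 packets each add one t_tx.
Total = (3+92-1)·t_tx + 3·t_prop = 94·1.69492 + 3·90 = 429 μs.

429 μs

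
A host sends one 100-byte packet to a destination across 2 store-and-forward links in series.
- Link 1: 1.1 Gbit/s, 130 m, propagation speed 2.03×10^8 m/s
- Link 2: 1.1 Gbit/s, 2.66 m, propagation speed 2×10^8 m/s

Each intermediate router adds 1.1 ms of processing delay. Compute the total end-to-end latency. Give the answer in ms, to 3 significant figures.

1.10 ms

L = 100 × 8 = 800 bits.
Transmission delay per hop = L/R = 800/1100000000 = 0.000727273 ms; 2 hops → 0.00145455 ms.
Propagation delays (d/s per hop): 0.000640394, 1.33e-05 ms; sum = 0.000653694 ms.
Processing at 1 router(s): 1 × 1.1 ms = 1.1 ms.
End-to-end = 1.10 ms.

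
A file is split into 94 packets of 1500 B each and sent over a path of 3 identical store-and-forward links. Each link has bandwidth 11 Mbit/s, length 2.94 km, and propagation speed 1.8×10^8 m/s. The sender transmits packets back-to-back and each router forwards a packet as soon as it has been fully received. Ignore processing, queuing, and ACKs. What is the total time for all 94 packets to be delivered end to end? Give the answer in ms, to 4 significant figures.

Per-hop transmission t_tx = L/R = 12000/11000000 = 1.09091 ms.
Per-hop propagation t_prop = 2940/180000000 = 0.0163333 ms.
Pipeline fill: first packet needs 3·t_tx to clear all hops; remaining 93 packets each add one t_tx.
Total = (3+94-1)·t_tx + 3·t_prop = 96·1.09091 + 3·0.0163333 = 104.8 ms.

104.8 ms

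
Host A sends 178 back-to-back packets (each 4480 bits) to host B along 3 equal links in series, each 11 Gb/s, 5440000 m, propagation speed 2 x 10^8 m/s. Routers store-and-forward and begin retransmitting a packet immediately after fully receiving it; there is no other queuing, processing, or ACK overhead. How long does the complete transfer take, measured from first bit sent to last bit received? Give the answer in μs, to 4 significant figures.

81670 μs

Per-hop transmission t_tx = L/R = 4480/11000000000 = 0.407273 μs.
Per-hop propagation t_prop = 5440000/200000000 = 27200 μs.
Pipeline fill: first packet needs 3·t_tx to clear all hops; remaining 177 packets each add one t_tx.
Total = (3+178-1)·t_tx + 3·t_prop = 180·0.407273 + 3·27200 = 81670 μs.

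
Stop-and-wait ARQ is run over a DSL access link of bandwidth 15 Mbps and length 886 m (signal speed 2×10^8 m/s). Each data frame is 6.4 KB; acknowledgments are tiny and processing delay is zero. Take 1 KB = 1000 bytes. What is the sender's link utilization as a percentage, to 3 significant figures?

t_tx = L/R = 51200/15000000 = 0.00341333 s.
t_prop = 886/200000000 = 4.43e-06 s; RTT = 8.86e-06 s.
Cycle = t_tx + RTT = 0.00342219 s.
Utilization = t_tx / cycle = 0.00341333/0.00342219 = 99.7 %.

99.7 %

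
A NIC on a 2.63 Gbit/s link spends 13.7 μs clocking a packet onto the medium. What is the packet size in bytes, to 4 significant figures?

L = R × t_tx = 2630000000 b/s × 1.37e-05 s = 36031 bits.
In bytes: 36031 / 8 = 4504 bytes.

4504 bytes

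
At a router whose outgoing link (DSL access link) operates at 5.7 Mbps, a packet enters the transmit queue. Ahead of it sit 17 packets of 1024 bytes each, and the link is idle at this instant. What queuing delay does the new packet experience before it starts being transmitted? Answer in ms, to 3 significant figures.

Each queued packet: L/R = 8192/5700000 = 1.43719 ms.
17 queued → 24.4323 ms.
Queuing delay = 24.4 ms.

24.4 ms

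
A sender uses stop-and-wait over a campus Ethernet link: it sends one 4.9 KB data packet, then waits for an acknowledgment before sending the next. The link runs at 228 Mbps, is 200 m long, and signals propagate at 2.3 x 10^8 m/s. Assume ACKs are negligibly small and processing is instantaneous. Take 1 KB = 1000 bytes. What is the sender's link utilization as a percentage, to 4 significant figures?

99.00 %

t_tx = L/R = 39200/228000000 = 0.00017193 s.
t_prop = 200/2.3e+08 = 8.69565e-07 s; RTT = 1.73913e-06 s.
Cycle = t_tx + RTT = 0.000173669 s.
Utilization = t_tx / cycle = 0.00017193/0.000173669 = 99.00 %.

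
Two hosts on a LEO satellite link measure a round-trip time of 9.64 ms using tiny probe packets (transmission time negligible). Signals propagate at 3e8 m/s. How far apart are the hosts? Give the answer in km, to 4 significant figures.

One-way propagation = RTT/2 = 4.82 ms.
d = s × t = 300000000 × 0.00482 = 1446 km.

1446 km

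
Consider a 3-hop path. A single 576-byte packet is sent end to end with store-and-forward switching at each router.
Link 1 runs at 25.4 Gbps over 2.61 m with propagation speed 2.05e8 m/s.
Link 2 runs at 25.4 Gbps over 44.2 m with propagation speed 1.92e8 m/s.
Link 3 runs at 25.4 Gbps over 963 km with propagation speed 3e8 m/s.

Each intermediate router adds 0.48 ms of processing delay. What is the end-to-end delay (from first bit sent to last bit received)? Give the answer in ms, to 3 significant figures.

4.17 ms

L = 576 × 8 = 4608 bits.
Transmission delay per hop = L/R = 4608/25400000000 = 0.000181417 ms; 3 hops → 0.000544252 ms.
Propagation delays (d/s per hop): 1.27317e-05, 0.000230208, 3.21 ms; sum = 3.21024 ms.
Processing at 2 router(s): 2 × 0.48 ms = 0.96 ms.
End-to-end = 4.17 ms.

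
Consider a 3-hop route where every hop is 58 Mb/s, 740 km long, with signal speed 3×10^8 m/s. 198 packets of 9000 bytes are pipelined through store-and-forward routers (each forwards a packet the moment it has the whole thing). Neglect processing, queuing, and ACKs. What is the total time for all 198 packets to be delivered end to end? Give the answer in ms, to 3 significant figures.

256 ms

Per-hop transmission t_tx = L/R = 72000/58000000 = 1.24138 ms.
Per-hop propagation t_prop = 740000/300000000 = 2.46667 ms.
Pipeline fill: first packet needs 3·t_tx to clear all hops; remaining 197 packets each add one t_tx.
Total = (3+198-1)·t_tx + 3·t_prop = 200·1.24138 + 3·2.46667 = 256 ms.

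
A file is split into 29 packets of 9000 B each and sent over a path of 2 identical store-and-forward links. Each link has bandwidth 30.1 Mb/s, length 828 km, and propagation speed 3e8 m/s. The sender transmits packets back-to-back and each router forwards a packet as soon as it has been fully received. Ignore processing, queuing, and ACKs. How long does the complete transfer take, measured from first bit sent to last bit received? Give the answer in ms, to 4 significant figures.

77.28 ms

Per-hop transmission t_tx = L/R = 72000/30100000 = 2.39203 ms.
Per-hop propagation t_prop = 828000/300000000 = 2.76 ms.
Pipeline fill: first packet needs 2·t_tx to clear all hops; remaining 28 packets each add one t_tx.
Total = (2+29-1)·t_tx + 2·t_prop = 30·2.39203 + 2·2.76 = 77.28 ms.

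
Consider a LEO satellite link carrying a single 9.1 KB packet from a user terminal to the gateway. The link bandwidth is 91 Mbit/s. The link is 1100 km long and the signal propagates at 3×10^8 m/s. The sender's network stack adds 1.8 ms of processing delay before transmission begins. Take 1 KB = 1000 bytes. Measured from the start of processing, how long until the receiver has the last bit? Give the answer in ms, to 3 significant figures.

L = 72800 bits.
Transmission delay = L/R = 72800 / 91000000 = 0.8 ms.
Propagation delay = d/s = 1100000 m / 300000000 m/s = 3.66667 ms.
Plus processing delay 1.8 ms = 1.8 ms.
Total = 6.27 ms.

6.27 ms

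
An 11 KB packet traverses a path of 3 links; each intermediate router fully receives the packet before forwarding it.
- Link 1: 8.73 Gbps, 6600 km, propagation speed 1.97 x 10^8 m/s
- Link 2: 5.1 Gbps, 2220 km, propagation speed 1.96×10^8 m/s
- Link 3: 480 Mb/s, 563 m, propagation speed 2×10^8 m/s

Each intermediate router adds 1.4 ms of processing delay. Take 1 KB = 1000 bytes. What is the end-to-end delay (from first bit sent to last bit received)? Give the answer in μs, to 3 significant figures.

L = 88000 bits.
Transmission delays (L/R per hop): 10.0802, 17.2549, 183.333 μs; sum = 210.668 μs.
Propagation delays (d/s per hop): 33502.5, 11326.5, 2.815 μs; sum = 44831.9 μs.
Processing at 2 router(s): 2 × 1.4 ms = 2800 μs.
End-to-end = 47800 μs.

47800 μs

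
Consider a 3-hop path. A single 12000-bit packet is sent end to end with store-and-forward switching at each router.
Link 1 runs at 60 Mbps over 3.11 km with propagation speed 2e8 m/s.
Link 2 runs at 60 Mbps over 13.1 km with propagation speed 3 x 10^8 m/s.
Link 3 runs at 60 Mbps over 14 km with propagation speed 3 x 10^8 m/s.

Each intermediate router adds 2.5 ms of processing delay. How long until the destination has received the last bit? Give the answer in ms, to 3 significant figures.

5.71 ms

Transmission delay per hop = L/R = 12000/60000000 = 0.2 ms; 3 hops → 0.6 ms.
Propagation delays (d/s per hop): 0.01555, 0.0436667, 0.0466667 ms; sum = 0.105883 ms.
Processing at 2 router(s): 2 × 2.5 ms = 5 ms.
End-to-end = 5.71 ms.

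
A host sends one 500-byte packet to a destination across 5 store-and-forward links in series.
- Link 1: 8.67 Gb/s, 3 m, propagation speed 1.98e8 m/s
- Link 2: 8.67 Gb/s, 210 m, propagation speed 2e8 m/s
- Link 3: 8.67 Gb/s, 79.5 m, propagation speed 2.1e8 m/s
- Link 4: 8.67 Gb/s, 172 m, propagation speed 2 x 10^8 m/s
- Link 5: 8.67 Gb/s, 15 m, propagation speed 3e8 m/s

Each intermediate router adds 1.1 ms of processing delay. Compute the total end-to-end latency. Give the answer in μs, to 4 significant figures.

L = 500 × 8 = 4000 bits.
Transmission delay per hop = L/R = 4000/8670000000 = 0.461361 μs; 5 hops → 2.30681 μs.
Propagation delays (d/s per hop): 0.0151515, 1.05, 0.378571, 0.86, 0.05 μs; sum = 2.35372 μs.
Processing at 4 router(s): 4 × 1.1 ms = 4400 μs.
End-to-end = 4405 μs.

4405 μs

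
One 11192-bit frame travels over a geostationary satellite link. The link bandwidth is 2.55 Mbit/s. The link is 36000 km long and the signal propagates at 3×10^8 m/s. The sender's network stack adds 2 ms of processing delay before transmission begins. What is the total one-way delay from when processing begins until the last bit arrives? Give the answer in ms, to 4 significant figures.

126.4 ms

Transmission delay = L/R = 11192 / 2550000 = 4.38902 ms.
Propagation delay = d/s = 36000000 m / 300000000 m/s = 120 ms.
Plus processing delay 2 ms = 2 ms.
Total = 126.4 ms.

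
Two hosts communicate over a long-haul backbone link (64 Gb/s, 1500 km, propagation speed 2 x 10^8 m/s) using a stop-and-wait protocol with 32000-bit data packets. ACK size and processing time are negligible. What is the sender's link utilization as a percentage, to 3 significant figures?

0.00333 %

t_tx = L/R = 32000/64000000000 = 5e-07 s.
t_prop = 1500000/200000000 = 0.0075 s; RTT = 0.015 s.
Cycle = t_tx + RTT = 0.0150005 s.
Utilization = t_tx / cycle = 5e-07/0.0150005 = 0.00333 %.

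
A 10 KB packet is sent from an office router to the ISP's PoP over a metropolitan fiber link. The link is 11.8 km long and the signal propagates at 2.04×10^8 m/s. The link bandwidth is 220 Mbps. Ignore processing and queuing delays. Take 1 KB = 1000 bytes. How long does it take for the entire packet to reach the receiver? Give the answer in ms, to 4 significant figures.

L = 80000 bits.
Transmission delay = L/R = 80000 / 220000000 = 0.363636 ms.
Propagation delay = d/s = 11800 m / 204000000 m/s = 0.0578431 ms.
Total = 0.4215 ms.

0.4215 ms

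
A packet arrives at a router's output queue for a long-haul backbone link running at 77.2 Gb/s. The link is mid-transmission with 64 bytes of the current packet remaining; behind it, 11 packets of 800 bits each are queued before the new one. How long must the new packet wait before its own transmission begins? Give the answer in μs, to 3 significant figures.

Each queued packet: L/R = 800/77200000000 = 0.0103627 μs.
11 queued → 0.11399 μs.
Plus remaining 512 bits of current packet: 0.00663212 μs.
Queuing delay = 0.121 μs.

0.121 μs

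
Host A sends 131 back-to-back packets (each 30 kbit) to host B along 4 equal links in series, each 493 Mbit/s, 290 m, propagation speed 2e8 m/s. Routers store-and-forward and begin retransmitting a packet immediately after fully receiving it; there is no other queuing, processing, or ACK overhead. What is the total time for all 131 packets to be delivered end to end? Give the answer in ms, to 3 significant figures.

8.16 ms

Per-hop transmission t_tx = L/R = 30000/493000000 = 0.0608519 ms.
Per-hop propagation t_prop = 290/200000000 = 0.00145 ms.
Pipeline fill: first packet needs 4·t_tx to clear all hops; remaining 130 packets each add one t_tx.
Total = (4+131-1)·t_tx + 4·t_prop = 134·0.0608519 + 4·0.00145 = 8.16 ms.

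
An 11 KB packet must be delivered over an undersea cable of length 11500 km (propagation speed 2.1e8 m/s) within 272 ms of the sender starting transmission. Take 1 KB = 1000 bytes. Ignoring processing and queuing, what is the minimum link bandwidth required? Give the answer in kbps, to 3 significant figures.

L = 88000 bits.
Propagation delay = 11500000 / 210000000 = 54.7619 ms.
Transmission budget = 272 − 54.7619 = 217.238 ms.
R ≥ L / t_tx = 88000 bits / 0.217238 s = 405 kbps.

405 kbps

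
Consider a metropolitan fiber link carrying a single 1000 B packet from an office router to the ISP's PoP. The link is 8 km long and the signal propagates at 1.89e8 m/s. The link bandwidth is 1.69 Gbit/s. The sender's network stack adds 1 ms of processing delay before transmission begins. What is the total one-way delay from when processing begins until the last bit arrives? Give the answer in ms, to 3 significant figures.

L = 1000 × 8 = 8000 bits.
Transmission delay = L/R = 8000 / 1690000000 = 0.00473373 ms.
Propagation delay = d/s = 8000 m / 189000000 m/s = 0.042328 ms.
Plus processing delay 1 ms = 1 ms.
Total = 1.05 ms.

1.05 ms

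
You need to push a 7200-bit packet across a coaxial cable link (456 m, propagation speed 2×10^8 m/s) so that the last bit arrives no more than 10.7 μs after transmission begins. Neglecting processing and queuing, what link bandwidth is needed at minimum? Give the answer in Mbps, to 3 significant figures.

Propagation delay = 456 / 200000000 = 2.28 μs.
Transmission budget = 10.7 − 2.28 = 8.42 μs.
R ≥ L / t_tx = 7200 bits / 8.42e-06 s = 855 Mbps.

855 Mbps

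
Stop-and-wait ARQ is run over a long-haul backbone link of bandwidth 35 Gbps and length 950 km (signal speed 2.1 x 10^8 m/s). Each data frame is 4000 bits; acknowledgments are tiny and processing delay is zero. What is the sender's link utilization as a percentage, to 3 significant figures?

0.00126 %

t_tx = L/R = 4000/35000000000 = 1.14286e-07 s.
t_prop = 950000/210000000 = 0.00452381 s; RTT = 0.00904762 s.
Cycle = t_tx + RTT = 0.00904773 s.
Utilization = t_tx / cycle = 1.14286e-07/0.00904773 = 0.00126 %.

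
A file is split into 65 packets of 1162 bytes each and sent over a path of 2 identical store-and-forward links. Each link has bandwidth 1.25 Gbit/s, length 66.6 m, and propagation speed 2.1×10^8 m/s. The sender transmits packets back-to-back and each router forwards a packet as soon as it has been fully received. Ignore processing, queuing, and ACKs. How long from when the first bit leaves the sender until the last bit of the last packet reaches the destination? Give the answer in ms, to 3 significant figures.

0.491 ms

Per-hop transmission t_tx = L/R = 9296/1250000000 = 0.0074368 ms.
Per-hop propagation t_prop = 66.6/210000000 = 0.000317143 ms.
Pipeline fill: first packet needs 2·t_tx to clear all hops; remaining 64 packets each add one t_tx.
Total = (2+65-1)·t_tx + 2·t_prop = 66·0.0074368 + 2·0.000317143 = 0.491 ms.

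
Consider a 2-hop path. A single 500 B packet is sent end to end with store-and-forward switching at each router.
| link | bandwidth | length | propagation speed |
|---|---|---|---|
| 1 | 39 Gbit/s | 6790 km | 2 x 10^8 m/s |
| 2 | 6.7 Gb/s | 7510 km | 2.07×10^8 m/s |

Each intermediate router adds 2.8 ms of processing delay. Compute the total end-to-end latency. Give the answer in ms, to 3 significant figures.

L = 500 × 8 = 4000 bits.
Transmission delays (L/R per hop): 0.000102564, 0.000597015 ms; sum = 0.000699579 ms.
Propagation delays (d/s per hop): 33.95, 36.2802 ms; sum = 70.2302 ms.
Processing at 1 router(s): 1 × 2.8 ms = 2.8 ms.
End-to-end = 73.0 ms.

73.0 ms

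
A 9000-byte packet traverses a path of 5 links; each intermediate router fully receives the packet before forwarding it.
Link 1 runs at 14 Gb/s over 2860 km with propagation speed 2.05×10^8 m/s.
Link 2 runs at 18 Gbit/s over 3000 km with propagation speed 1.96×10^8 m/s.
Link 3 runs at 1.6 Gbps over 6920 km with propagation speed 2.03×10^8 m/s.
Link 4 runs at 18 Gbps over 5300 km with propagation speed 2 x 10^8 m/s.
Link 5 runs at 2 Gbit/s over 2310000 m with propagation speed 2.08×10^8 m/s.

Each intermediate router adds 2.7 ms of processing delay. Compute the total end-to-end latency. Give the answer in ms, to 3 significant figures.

112 ms

L = 9000 × 8 = 72000 bits.
Transmission delays (L/R per hop): 0.00514286, 0.004, 0.045, 0.004, 0.036 ms; sum = 0.0941429 ms.
Propagation delays (d/s per hop): 13.9512, 15.3061, 34.0887, 26.5, 11.1058 ms; sum = 100.952 ms.
Processing at 4 router(s): 4 × 2.7 ms = 10.8 ms.
End-to-end = 112 ms.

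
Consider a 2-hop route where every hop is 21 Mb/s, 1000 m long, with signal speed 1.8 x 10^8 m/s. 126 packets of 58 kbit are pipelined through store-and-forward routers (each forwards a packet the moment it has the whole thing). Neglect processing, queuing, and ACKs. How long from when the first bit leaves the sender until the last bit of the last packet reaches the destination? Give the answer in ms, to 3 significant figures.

Per-hop transmission t_tx = L/R = 58000/21000000 = 2.7619 ms.
Per-hop propagation t_prop = 1000/180000000 = 0.00555556 ms.
Pipeline fill: first packet needs 2·t_tx to clear all hops; remaining 125 packets each add one t_tx.
Total = (2+126-1)·t_tx + 2·t_prop = 127·2.7619 + 2·0.00555556 = 351 ms.

351 ms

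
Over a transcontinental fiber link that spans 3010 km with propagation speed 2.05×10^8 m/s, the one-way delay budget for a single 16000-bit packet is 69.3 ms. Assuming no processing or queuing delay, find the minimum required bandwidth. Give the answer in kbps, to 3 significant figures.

293 kbps

Propagation delay = 3010000 / 2.05e+08 = 14.6829 ms.
Transmission budget = 69.3 − 14.6829 = 54.6171 ms.
R ≥ L / t_tx = 16000 bits / 0.0546171 s = 293 kbps.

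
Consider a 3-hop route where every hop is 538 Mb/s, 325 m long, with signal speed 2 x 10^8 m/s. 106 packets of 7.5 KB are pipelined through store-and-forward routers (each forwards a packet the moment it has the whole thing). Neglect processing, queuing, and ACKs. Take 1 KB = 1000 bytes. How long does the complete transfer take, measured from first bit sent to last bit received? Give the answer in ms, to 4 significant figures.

12.05 ms

Per-hop transmission t_tx = L/R = 60000/538000000 = 0.111524 ms.
Per-hop propagation t_prop = 325/200000000 = 0.001625 ms.
Pipeline fill: first packet needs 3·t_tx to clear all hops; remaining 105 packets each add one t_tx.
Total = (3+106-1)·t_tx + 3·t_prop = 108·0.111524 + 3·0.001625 = 12.05 ms.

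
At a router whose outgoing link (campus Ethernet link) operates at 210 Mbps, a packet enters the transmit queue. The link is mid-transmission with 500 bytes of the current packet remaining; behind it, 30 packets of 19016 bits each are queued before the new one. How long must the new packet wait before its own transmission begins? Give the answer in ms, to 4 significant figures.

2.736 ms

Each queued packet: L/R = 19016/210000000 = 0.0905524 ms.
30 queued → 2.71657 ms.
Plus remaining 4000 bits of current packet: 0.0190476 ms.
Queuing delay = 2.736 ms.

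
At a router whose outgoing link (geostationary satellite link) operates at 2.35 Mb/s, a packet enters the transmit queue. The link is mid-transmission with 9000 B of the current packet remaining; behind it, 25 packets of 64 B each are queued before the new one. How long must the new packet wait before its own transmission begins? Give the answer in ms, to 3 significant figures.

36.1 ms

Each queued packet: L/R = 512/2350000 = 0.217872 ms.
25 queued → 5.44681 ms.
Plus remaining 72000 bits of current packet: 30.6383 ms.
Queuing delay = 36.1 ms.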